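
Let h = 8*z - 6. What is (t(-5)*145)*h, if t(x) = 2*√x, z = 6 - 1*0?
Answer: 12180*I*√5 ≈ 27235.0*I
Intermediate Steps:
z = 6 (z = 6 + 0 = 6)
h = 42 (h = 8*6 - 6 = 48 - 6 = 42)
(t(-5)*145)*h = ((2*√(-5))*145)*42 = ((2*(I*√5))*145)*42 = ((2*I*√5)*145)*42 = (290*I*√5)*42 = 12180*I*√5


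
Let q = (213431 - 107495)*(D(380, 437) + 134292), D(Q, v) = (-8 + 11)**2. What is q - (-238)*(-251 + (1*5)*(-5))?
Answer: 14227245048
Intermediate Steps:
D(Q, v) = 9 (D(Q, v) = 3**2 = 9)
q = 14227310736 (q = (213431 - 107495)*(9 + 134292) = 105936*134301 = 14227310736)
q - (-238)*(-251 + (1*5)*(-5)) = 14227310736 - (-238)*(-251 + (1*5)*(-5)) = 14227310736 - (-238)*(-251 + 5*(-5)) = 14227310736 - (-238)*(-251 - 25) = 14227310736 - (-238)*(-276) = 14227310736 - 1*65688 = 14227310736 - 65688 = 14227245048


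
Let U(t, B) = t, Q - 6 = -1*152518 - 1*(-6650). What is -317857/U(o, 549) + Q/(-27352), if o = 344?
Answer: -1080481017/1176136 ≈ -918.67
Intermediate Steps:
Q = -145862 (Q = 6 + (-1*152518 - 1*(-6650)) = 6 + (-152518 + 6650) = 6 - 145868 = -145862)
-317857/U(o, 549) + Q/(-27352) = -317857/344 - 145862/(-27352) = -317857*1/344 - 145862*(-1/27352) = -317857/344 + 72931/13676 = -1080481017/1176136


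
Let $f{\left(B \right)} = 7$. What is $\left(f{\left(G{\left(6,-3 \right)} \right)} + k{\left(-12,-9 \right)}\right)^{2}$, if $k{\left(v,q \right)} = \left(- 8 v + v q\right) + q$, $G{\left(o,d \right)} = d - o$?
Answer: $40804$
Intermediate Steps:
$k{\left(v,q \right)} = q - 8 v + q v$ ($k{\left(v,q \right)} = \left(- 8 v + q v\right) + q = q - 8 v + q v$)
$\left(f{\left(G{\left(6,-3 \right)} \right)} + k{\left(-12,-9 \right)}\right)^{2} = \left(7 - -195\right)^{2} = \left(7 + \left(-9 + 96 + 108\right)\right)^{2} = \left(7 + 195\right)^{2} = 202^{2} = 40804$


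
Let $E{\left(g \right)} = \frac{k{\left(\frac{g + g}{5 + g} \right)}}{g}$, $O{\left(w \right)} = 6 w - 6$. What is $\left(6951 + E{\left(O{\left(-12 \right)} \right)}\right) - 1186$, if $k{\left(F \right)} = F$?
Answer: $\frac{420843}{73} \approx 5765.0$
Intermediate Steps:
$O{\left(w \right)} = -6 + 6 w$
$E{\left(g \right)} = \frac{2}{5 + g}$ ($E{\left(g \right)} = \frac{\left(g + g\right) \frac{1}{5 + g}}{g} = \frac{2 g \frac{1}{5 + g}}{g} = \frac{2}{5 + g}$)
$\left(6951 + E{\left(O{\left(-12 \right)} \right)}\right) - 1186 = \left(6951 + \frac{2}{5 + \left(-6 + 6 \left(-12\right)\right)}\right) - 1186 = \left(6951 + \frac{2}{5 - 78}\right) - 1186 = \left(6951 + \frac{2}{-73}\right) - 1186 = \left(6951 + 2 \left(- \frac{1}{73}\right)\right) - 1186 = \left(6951 - \frac{2}{73}\right) - 1186 = \frac{507421}{73} - 1186 = \frac{420843}{73}$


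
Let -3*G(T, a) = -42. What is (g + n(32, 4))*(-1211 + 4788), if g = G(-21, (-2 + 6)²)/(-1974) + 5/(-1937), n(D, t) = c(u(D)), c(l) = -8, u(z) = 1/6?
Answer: -7824966506/273117 ≈ -28651.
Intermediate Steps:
u(z) = ⅙
G(T, a) = 14 (G(T, a) = -⅓*(-42) = 14)
n(D, t) = -8
g = -2642/273117 (g = 14/(-1974) + 5/(-1937) = 14*(-1/1974) + 5*(-1/1937) = -1/141 - 5/1937 = -2642/273117 ≈ -0.0096735)
(g + n(32, 4))*(-1211 + 4788) = (-2642/273117 - 8)*(-1211 + 4788) = -2187578/273117*3577 = -7824966506/273117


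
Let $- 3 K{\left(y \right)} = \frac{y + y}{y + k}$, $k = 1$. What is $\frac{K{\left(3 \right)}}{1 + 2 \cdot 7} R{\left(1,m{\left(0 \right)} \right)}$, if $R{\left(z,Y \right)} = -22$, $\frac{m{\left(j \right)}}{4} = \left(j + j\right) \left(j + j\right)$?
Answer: $\frac{11}{15} \approx 0.73333$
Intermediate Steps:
$m{\left(j \right)} = 16 j^{2}$ ($m{\left(j \right)} = 4 \left(j + j\right) \left(j + j\right) = 4 \cdot 2 j 2 j = 4 \cdot 4 j^{2} = 16 j^{2}$)
$K{\left(y \right)} = - \frac{2 y}{3 \left(1 + y\right)}$ ($K{\left(y \right)} = - \frac{\left(y + y\right) \frac{1}{y + 1}}{3} = - \frac{2 y \frac{1}{1 + y}}{3} = - \frac{2 y}{3 \left(1 + y\right)}$)
$\frac{K{\left(3 \right)}}{1 + 2 \cdot 7} R{\left(1,m{\left(0 \right)} \right)} = \frac{\left(-2\right) 3 \frac{1}{3 + 3 \cdot 3}}{1 + 2 \cdot 7} \left(-22\right) = \frac{\left(-2\right) 3 \frac{1}{3 + 9}}{1 + 14} \left(-22\right) = \frac{\left(-2\right) 3 \cdot \frac{1}{12}}{15} \left(-22\right) = \left(-2\right) 3 \cdot \frac{1}{12} \cdot \frac{1}{15} \left(-22\right) = \left(- \frac{1}{2}\right) \frac{1}{15} \left(-22\right) = \left(- \frac{1}{30}\right) \left(-22\right) = \frac{11}{15}$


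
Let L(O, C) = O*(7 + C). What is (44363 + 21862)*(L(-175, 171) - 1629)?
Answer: -2170789275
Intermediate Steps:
(44363 + 21862)*(L(-175, 171) - 1629) = (44363 + 21862)*(-175*(7 + 171) - 1629) = 66225*(-175*178 - 1629) = 66225*(-31150 - 1629) = 66225*(-32779) = -2170789275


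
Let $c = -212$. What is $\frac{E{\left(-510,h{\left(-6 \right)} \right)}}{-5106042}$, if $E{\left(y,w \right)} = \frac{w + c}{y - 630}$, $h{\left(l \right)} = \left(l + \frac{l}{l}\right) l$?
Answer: $- \frac{91}{2910443940} \approx -3.1267 \cdot 10^{-8}$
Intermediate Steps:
$h{\left(l \right)} = l \left(1 + l\right)$ ($h{\left(l \right)} = \left(l + 1\right) l = \left(1 + l\right) l = l \left(1 + l\right)$)
$E{\left(y,w \right)} = \frac{-212 + w}{-630 + y}$ ($E{\left(y,w \right)} = \frac{w - 212}{y - 630} = \frac{-212 + w}{-630 + y}$)
$\frac{E{\left(-510,h{\left(-6 \right)} \right)}}{-5106042} = \frac{\frac{1}{-630 - 510} \left(-212 - 6 \left(1 - 6\right)\right)}{-5106042} = \frac{-212 - -30}{-1140} \left(- \frac{1}{5106042}\right) = - \frac{-212 + 30}{1140} \left(- \frac{1}{5106042}\right) = \left(- \frac{1}{1140}\right) \left(-182\right) \left(- \frac{1}{5106042}\right) = \frac{91}{570} \left(- \frac{1}{5106042}\right) = - \frac{91}{2910443940}$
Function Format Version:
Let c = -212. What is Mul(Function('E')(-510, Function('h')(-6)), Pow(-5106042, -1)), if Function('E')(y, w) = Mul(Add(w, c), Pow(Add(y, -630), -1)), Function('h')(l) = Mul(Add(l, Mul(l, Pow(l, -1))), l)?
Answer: Rational(-91, 2910443940) ≈ -3.1267e-8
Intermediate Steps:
Function('h')(l) = Mul(l, Add(1, l)) (Function('h')(l) = Mul(Add(l, 1), l) = Mul(Add(1, l), l) = Mul(l, Add(1, l)))
Function('E')(y, w) = Mul(Pow(Add(-630, y), -1), Add(-212, w)) (Function('E')(y, w) = Mul(Add(w, -212), Pow(Add(y, -630), -1)) = Mul(Add(-212, w), Pow(Add(-630, y), -1)) = Mul(Pow(Add(-630, y), -1), Add(-212, w)))
Mul(Function('E')(-510, Function('h')(-6)), Pow(-5106042, -1)) = Mul(Mul(Pow(Add(-630, -510), -1), Add(-212, Mul(-6, Add(1, -6)))), Pow(-5106042, -1)) = Mul(Mul(Pow(-1140, -1), Add(-212, Mul(-6, -5))), Rational(-1, 5106042)) = Mul(Mul(Rational(-1, 1140), Add(-212, 30)), Rational(-1, 5106042)) = Mul(Mul(Rational(-1, 1140), -182), Rational(-1, 5106042)) = Mul(Rational(91, 570), Rational(-1, 5106042)) = Rational(-91, 2910443940)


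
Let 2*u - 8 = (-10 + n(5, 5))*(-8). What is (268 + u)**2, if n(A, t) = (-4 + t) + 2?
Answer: 90000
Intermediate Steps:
n(A, t) = -2 + t
u = 32 (u = 4 + ((-10 + (-2 + 5))*(-8))/2 = 4 + ((-10 + 3)*(-8))/2 = 4 + (-7*(-8))/2 = 4 + (1/2)*56 = 4 + 28 = 32)
(268 + u)**2 = (268 + 32)**2 = 300**2 = 90000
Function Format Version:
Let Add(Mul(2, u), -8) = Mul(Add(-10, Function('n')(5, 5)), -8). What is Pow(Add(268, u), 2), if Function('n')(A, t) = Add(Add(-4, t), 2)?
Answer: 90000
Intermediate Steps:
Function('n')(A, t) = Add(-2, t)
u = 32 (u = Add(4, Mul(Rational(1, 2), Mul(Add(-10, Add(-2, 5)), -8))) = Add(4, Mul(Rational(1, 2), Mul(Add(-10, 3), -8))) = Add(4, Mul(Rational(1, 2), Mul(-7, -8))) = Add(4, Mul(Rational(1, 2), 56)) = Add(4, 28) = 32)
Pow(Add(268, u), 2) = Pow(Add(268, 32), 2) = Pow(300, 2) = 90000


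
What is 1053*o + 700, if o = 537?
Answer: 566161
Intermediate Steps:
1053*o + 700 = 1053*537 + 700 = 565461 + 700 = 566161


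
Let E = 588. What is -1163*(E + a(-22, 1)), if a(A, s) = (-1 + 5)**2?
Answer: -702452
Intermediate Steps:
a(A, s) = 16 (a(A, s) = 4**2 = 16)
-1163*(E + a(-22, 1)) = -1163*(588 + 16) = -1163*604 = -702452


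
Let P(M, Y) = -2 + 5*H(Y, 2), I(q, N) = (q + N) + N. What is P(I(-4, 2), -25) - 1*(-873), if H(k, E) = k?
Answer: 746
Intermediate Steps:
I(q, N) = q + 2*N (I(q, N) = (N + q) + N = q + 2*N)
P(M, Y) = -2 + 5*Y
P(I(-4, 2), -25) - 1*(-873) = (-2 + 5*(-25)) - 1*(-873) = (-2 - 125) + 873 = -127 + 873 = 746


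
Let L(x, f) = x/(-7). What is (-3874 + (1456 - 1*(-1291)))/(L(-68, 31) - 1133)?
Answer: 7889/7863 ≈ 1.0033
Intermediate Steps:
L(x, f) = -x/7 (L(x, f) = x*(-⅐) = -x/7)
(-3874 + (1456 - 1*(-1291)))/(L(-68, 31) - 1133) = (-3874 + (1456 - 1*(-1291)))/(-⅐*(-68) - 1133) = (-3874 + (1456 + 1291))/(68/7 - 1133) = (-3874 + 2747)/(-7863/7) = -1127*(-7/7863) = 7889/7863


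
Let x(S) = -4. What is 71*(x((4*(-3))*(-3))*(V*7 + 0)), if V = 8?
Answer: -15904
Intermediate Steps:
71*(x((4*(-3))*(-3))*(V*7 + 0)) = 71*(-4*(8*7 + 0)) = 71*(-4*(56 + 0)) = 71*(-4*56) = 71*(-224) = -15904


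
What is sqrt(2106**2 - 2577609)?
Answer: 3*sqrt(206403) ≈ 1362.9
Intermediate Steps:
sqrt(2106**2 - 2577609) = sqrt(4435236 - 2577609) = sqrt(1857627) = 3*sqrt(206403)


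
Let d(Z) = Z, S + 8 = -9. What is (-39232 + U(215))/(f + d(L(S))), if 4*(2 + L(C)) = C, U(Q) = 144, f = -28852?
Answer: 156352/115433 ≈ 1.3545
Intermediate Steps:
S = -17 (S = -8 - 9 = -17)
L(C) = -2 + C/4
(-39232 + U(215))/(f + d(L(S))) = (-39232 + 144)/(-28852 + (-2 + (¼)*(-17))) = -39088/(-28852 + (-2 - 17/4)) = -39088/(-28852 - 25/4) = -39088/(-115433/4) = -39088*(-4/115433) = 156352/115433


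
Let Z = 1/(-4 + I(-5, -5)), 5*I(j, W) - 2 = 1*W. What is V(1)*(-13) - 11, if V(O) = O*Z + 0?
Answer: -188/23 ≈ -8.1739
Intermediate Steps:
I(j, W) = 2/5 + W/5 (I(j, W) = 2/5 + (1*W)/5 = 2/5 + W/5)
Z = -5/23 (Z = 1/(-4 + (2/5 + (1/5)*(-5))) = 1/(-4 + (2/5 - 1)) = 1/(-4 - 3/5) = 1/(-23/5) = -5/23 ≈ -0.21739)
V(O) = -5*O/23 (V(O) = O*(-5/23) + 0 = -5*O/23 + 0 = -5*O/23)
V(1)*(-13) - 11 = -5/23*1*(-13) - 11 = -5/23*(-13) - 11 = 65/23 - 11 = -188/23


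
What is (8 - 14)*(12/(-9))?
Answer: 8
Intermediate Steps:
(8 - 14)*(12/(-9)) = -72*(-1)/9 = -6*(-4/3) = 8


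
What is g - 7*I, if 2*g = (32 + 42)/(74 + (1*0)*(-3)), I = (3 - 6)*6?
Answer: 253/2 ≈ 126.50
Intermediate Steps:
I = -18 (I = -3*6 = -18)
g = 1/2 (g = ((32 + 42)/(74 + (1*0)*(-3)))/2 = (74/(74 + 0*(-3)))/2 = (74/(74 + 0))/2 = (74/74)/2 = (74*(1/74))/2 = (1/2)*1 = 1/2 ≈ 0.50000)
g - 7*I = 1/2 - 7*(-18) = 1/2 + 126 = 253/2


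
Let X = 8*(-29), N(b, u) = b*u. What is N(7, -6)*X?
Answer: 9744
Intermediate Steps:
X = -232
N(7, -6)*X = (7*(-6))*(-232) = -42*(-232) = 9744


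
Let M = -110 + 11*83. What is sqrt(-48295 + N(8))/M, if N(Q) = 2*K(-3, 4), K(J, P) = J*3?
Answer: I*sqrt(48313)/803 ≈ 0.27373*I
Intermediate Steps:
K(J, P) = 3*J
M = 803 (M = -110 + 913 = 803)
N(Q) = -18 (N(Q) = 2*(3*(-3)) = 2*(-9) = -18)
sqrt(-48295 + N(8))/M = sqrt(-48295 - 18)/803 = sqrt(-48313)*(1/803) = (I*sqrt(48313))*(1/803) = I*sqrt(48313)/803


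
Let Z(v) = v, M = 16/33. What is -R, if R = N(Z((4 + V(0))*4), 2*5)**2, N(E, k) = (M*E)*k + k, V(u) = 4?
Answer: -29702500/1089 ≈ -27275.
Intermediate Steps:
M = 16/33 (M = 16*(1/33) = 16/33 ≈ 0.48485)
N(E, k) = k + 16*E*k/33 (N(E, k) = (16*E/33)*k + k = 16*E*k/33 + k = k + 16*E*k/33)
R = 29702500/1089 (R = ((2*5)*(33 + 16*((4 + 4)*4))/33)**2 = ((1/33)*10*(33 + 16*(8*4)))**2 = ((1/33)*10*(33 + 16*32))**2 = ((1/33)*10*(33 + 512))**2 = ((1/33)*10*545)**2 = (5450/33)**2 = 29702500/1089 ≈ 27275.)
-R = -1*29702500/1089 = -29702500/1089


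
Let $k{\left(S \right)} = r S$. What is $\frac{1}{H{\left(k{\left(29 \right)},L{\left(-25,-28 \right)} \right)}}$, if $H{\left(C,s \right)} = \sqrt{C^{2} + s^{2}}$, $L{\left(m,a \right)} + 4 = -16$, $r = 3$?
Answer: $\frac{\sqrt{7969}}{7969} \approx 0.011202$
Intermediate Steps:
$L{\left(m,a \right)} = -20$ ($L{\left(m,a \right)} = -4 - 16 = -20$)
$k{\left(S \right)} = 3 S$
$\frac{1}{H{\left(k{\left(29 \right)},L{\left(-25,-28 \right)} \right)}} = \frac{1}{\sqrt{\left(3 \cdot 29\right)^{2} + \left(-20\right)^{2}}} = \frac{1}{\sqrt{87^{2} + 400}} = \frac{1}{\sqrt{7569 + 400}} = \frac{1}{\sqrt{7969}} = \frac{\sqrt{7969}}{7969}$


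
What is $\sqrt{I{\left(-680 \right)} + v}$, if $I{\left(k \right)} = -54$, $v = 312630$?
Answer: $16 \sqrt{1221} \approx 559.08$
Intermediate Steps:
$\sqrt{I{\left(-680 \right)} + v} = \sqrt{-54 + 312630} = \sqrt{312576} = 16 \sqrt{1221}$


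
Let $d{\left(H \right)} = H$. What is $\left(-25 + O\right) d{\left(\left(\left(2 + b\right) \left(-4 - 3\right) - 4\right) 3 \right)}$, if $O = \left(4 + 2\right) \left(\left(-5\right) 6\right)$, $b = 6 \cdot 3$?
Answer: $88560$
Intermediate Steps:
$b = 18$
$O = -180$ ($O = 6 \left(-30\right) = -180$)
$\left(-25 + O\right) d{\left(\left(\left(2 + b\right) \left(-4 - 3\right) - 4\right) 3 \right)} = \left(-25 - 180\right) \left(\left(2 + 18\right) \left(-4 - 3\right) - 4\right) 3 = - 205 \left(20 \left(-7\right) - 4\right) 3 = - 205 \left(-140 - 4\right) 3 = - 205 \left(\left(-144\right) 3\right) = \left(-205\right) \left(-432\right) = 88560$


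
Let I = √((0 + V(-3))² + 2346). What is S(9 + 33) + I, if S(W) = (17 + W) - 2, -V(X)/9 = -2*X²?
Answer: 57 + √28590 ≈ 226.09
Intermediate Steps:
V(X) = 18*X² (V(X) = -(-18)*X² = 18*X²)
S(W) = 15 + W
I = √28590 (I = √((0 + 18*(-3)²)² + 2346) = √((0 + 18*9)² + 2346) = √((0 + 162)² + 2346) = √(162² + 2346) = √(26244 + 2346) = √28590 ≈ 169.09)
S(9 + 33) + I = (15 + (9 + 33)) + √28590 = (15 + 42) + √28590 = 57 + √28590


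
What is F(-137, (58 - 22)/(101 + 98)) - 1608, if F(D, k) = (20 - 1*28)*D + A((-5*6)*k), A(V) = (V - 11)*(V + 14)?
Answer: -25852626/39601 ≈ -652.83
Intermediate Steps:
A(V) = (-11 + V)*(14 + V)
F(D, k) = -154 - 90*k - 8*D + 900*k**2 (F(D, k) = (20 - 1*28)*D + (-154 + ((-5*6)*k)**2 + 3*((-5*6)*k)) = (20 - 28)*D + (-154 + (-30*k)**2 + 3*(-30*k)) = -8*D + (-154 + 900*k**2 - 90*k) = -8*D + (-154 - 90*k + 900*k**2) = -154 - 90*k - 8*D + 900*k**2)
F(-137, (58 - 22)/(101 + 98)) - 1608 = (-154 - 90*(58 - 22)/(101 + 98) - 8*(-137) + 900*((58 - 22)/(101 + 98))**2) - 1608 = (-154 - 3240/199 + 1096 + 900*(36/199)**2) - 1608 = (-154 - 3240/199 + 1096 + 900*(36*(1/199))**2) - 1608 = (-154 - 90*36/199 + 1096 + 900*(36/199)**2) - 1608 = (-154 - 3240/199 + 1096 + 900*(1296/39601)) - 1608 = (-154 - 3240/199 + 1096 + 1166400/39601) - 1608 = 37825782/39601 - 1608 = -25852626/39601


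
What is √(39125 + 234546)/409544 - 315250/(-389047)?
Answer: 315250/389047 + √273671/409544 ≈ 0.81159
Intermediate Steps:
√(39125 + 234546)/409544 - 315250/(-389047) = √273671*(1/409544) - 315250*(-1/389047) = √273671/409544 + 315250/389047 = 315250/389047 + √273671/409544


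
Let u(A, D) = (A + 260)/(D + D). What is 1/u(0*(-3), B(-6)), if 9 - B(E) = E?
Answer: 3/26 ≈ 0.11538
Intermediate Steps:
B(E) = 9 - E
u(A, D) = (260 + A)/(2*D) (u(A, D) = (260 + A)/((2*D)) = (260 + A)*(1/(2*D)) = (260 + A)/(2*D))
1/u(0*(-3), B(-6)) = 1/((260 + 0*(-3))/(2*(9 - 1*(-6)))) = 1/((260 + 0)/(2*(9 + 6))) = 1/((1/2)*260/15) = 1/((1/2)*(1/15)*260) = 1/(26/3) = 3/26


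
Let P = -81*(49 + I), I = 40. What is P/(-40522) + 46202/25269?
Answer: 2054361665/1023950418 ≈ 2.0063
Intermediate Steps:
P = -7209 (P = -81*(49 + 40) = -81*89 = -7209)
P/(-40522) + 46202/25269 = -7209/(-40522) + 46202/25269 = -7209*(-1/40522) + 46202*(1/25269) = 7209/40522 + 46202/25269 = 2054361665/1023950418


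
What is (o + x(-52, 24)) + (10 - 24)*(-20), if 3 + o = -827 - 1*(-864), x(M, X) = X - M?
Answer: 390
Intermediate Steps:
o = 34 (o = -3 + (-827 - 1*(-864)) = -3 + (-827 + 864) = -3 + 37 = 34)
(o + x(-52, 24)) + (10 - 24)*(-20) = (34 + (24 - 1*(-52))) + (10 - 24)*(-20) = (34 + (24 + 52)) - 14*(-20) = (34 + 76) + 280 = 110 + 280 = 390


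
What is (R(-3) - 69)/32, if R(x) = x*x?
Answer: -15/8 ≈ -1.8750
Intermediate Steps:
R(x) = x**2
(R(-3) - 69)/32 = ((-3)**2 - 69)/32 = (9 - 69)*(1/32) = -60*1/32 = -15/8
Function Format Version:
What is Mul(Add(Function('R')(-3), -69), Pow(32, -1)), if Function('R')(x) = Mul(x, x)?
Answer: Rational(-15, 8) ≈ -1.8750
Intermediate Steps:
Function('R')(x) = Pow(x, 2)
Mul(Add(Function('R')(-3), -69), Pow(32, -1)) = Mul(Add(Pow(-3, 2), -69), Pow(32, -1)) = Mul(Add(9, -69), Rational(1, 32)) = Mul(-60, Rational(1, 32)) = Rational(-15, 8)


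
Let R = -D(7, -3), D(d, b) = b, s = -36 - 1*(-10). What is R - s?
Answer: 29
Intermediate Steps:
s = -26 (s = -36 + 10 = -26)
R = 3 (R = -1*(-3) = 3)
R - s = 3 - 1*(-26) = 3 + 26 = 29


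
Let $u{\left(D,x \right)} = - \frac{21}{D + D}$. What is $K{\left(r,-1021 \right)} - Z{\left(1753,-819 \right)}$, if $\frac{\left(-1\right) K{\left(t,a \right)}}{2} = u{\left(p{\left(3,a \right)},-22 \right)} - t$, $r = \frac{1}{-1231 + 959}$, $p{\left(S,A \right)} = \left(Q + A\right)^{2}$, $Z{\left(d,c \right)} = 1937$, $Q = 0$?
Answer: $- \frac{274613357097}{141771976} \approx -1937.0$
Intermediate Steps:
$p{\left(S,A \right)} = A^{2}$ ($p{\left(S,A \right)} = \left(0 + A\right)^{2} = A^{2}$)
$u{\left(D,x \right)} = - \frac{21}{2 D}$
$r = - \frac{1}{272}$ ($r = \frac{1}{-272} = - \frac{1}{272} \approx -0.0036765$)
$K{\left(t,a \right)} = 2 t + \frac{21}{a^{2}}$ ($K{\left(t,a \right)} = - 2 \left(- \frac{21}{2 a^{2}} - t\right) = - 2 \left(- t - \frac{21}{2 a^{2}}\right) = 2 t + \frac{21}{a^{2}}$)
$K{\left(r,-1021 \right)} - Z{\left(1753,-819 \right)} = \left(2 \left(- \frac{1}{272}\right) + \frac{21}{1042441}\right) - 1937 = \left(- \frac{1}{136} + 21 \cdot \frac{1}{1042441}\right) - 1937 = \left(- \frac{1}{136} + \frac{21}{1042441}\right) - 1937 = - \frac{1039585}{141771976} - 1937 = - \frac{274613357097}{141771976}$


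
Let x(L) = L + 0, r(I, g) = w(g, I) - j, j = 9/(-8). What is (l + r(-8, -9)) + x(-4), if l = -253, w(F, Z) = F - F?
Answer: -2047/8 ≈ -255.88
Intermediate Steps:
j = -9/8 (j = 9*(-1/8) = -9/8 ≈ -1.1250)
w(F, Z) = 0
r(I, g) = 9/8 (r(I, g) = 0 - 1*(-9/8) = 0 + 9/8 = 9/8)
x(L) = L
(l + r(-8, -9)) + x(-4) = (-253 + 9/8) - 4 = -2015/8 - 4 = -2047/8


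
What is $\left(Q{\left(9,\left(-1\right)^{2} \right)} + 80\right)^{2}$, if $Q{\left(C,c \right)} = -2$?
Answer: $6084$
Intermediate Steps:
$\left(Q{\left(9,\left(-1\right)^{2} \right)} + 80\right)^{2} = \left(-2 + 80\right)^{2} = 78^{2} = 6084$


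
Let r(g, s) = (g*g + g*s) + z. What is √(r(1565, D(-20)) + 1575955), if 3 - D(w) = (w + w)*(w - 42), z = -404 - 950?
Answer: 3*√16369 ≈ 383.82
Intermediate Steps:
z = -1354
D(w) = 3 - 2*w*(-42 + w) (D(w) = 3 - (w + w)*(w - 42) = 3 - 2*w*(-42 + w))
r(g, s) = -1354 + g² + g*s (r(g, s) = (g*g + g*s) - 1354 = (g² + g*s) - 1354 = -1354 + g² + g*s)
√(r(1565, D(-20)) + 1575955) = √((-1354 + 1565² + 1565*(3 - 2*(-20)² + 84*(-20))) + 1575955) = √((-1354 + 2449225 + 1565*(3 - 2*400 - 1680)) + 1575955) = √((-1354 + 2449225 + 1565*(3 - 800 - 1680)) + 1575955) = √((-1354 + 2449225 + 1565*(-2477)) + 1575955) = √((-1354 + 2449225 - 3876505) + 1575955) = √(-1428634 + 1575955) = √147321 = 3*√16369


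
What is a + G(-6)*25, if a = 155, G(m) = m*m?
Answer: 1055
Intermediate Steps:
G(m) = m**2
a + G(-6)*25 = 155 + (-6)**2*25 = 155 + 36*25 = 155 + 900 = 1055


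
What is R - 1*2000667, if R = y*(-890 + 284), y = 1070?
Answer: -2649087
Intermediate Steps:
R = -648420 (R = 1070*(-890 + 284) = 1070*(-606) = -648420)
R - 1*2000667 = -648420 - 1*2000667 = -648420 - 2000667 = -2649087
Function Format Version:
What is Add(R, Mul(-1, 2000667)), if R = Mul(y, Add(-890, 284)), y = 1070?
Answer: -2649087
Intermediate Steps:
R = -648420 (R = Mul(1070, Add(-890, 284)) = Mul(1070, -606) = -648420)
Add(R, Mul(-1, 2000667)) = Add(-648420, Mul(-1, 2000667)) = Add(-648420, -2000667) = -2649087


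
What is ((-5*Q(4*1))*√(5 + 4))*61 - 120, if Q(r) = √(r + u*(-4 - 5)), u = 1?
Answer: -120 - 915*I*√5 ≈ -120.0 - 2046.0*I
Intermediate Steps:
Q(r) = √(-9 + r) (Q(r) = √(r + 1*(-4 - 5)) = √(r + 1*(-9)) = √(r - 9) = √(-9 + r))
((-5*Q(4*1))*√(5 + 4))*61 - 120 = ((-5*√(-9 + 4*1))*√(5 + 4))*61 - 120 = ((-5*√(-9 + 4))*√9)*61 - 120 = (-5*I*√5*3)*61 - 120 = -15*I*√5*61 - 120 = -915*I*√5 - 120 = -120 - 915*I*√5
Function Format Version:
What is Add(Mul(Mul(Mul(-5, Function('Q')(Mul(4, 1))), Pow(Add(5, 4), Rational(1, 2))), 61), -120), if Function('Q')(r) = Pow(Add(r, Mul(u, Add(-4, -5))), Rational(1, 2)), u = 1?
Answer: Add(-120, Mul(-915, I, Pow(5, Rational(1, 2)))) ≈ Add(-120.00, Mul(-2046.0, I))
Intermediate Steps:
Function('Q')(r) = Pow(Add(-9, r), Rational(1, 2)) (Function('Q')(r) = Pow(Add(r, Mul(1, Add(-4, -5))), Rational(1, 2)) = Pow(Add(r, Mul(1, -9)), Rational(1, 2)) = Pow(Add(r, -9), Rational(1, 2)) = Pow(Add(-9, r), Rational(1, 2)))
Add(Mul(Mul(Mul(-5, Function('Q')(Mul(4, 1))), Pow(Add(5, 4), Rational(1, 2))), 61), -120) = Add(Mul(Mul(Mul(-5, Pow(Add(-9, Mul(4, 1)), Rational(1, 2))), Pow(Add(5, 4), Rational(1, 2))), 61), -120) = Add(Mul(Mul(Mul(-5, Pow(Add(-9, 4), Rational(1, 2))), Pow(9, Rational(1, 2))), 61), -120) = Add(Mul(Mul(Mul(-5, Pow(-5, Rational(1, 2))), 3), 61), -120) = Add(Mul(Mul(Mul(-5, Mul(I, Pow(5, Rational(1, 2)))), 3), 61), -120) = Add(Mul(Mul(Mul(-5, I, Pow(5, Rational(1, 2))), 3), 61), -120) = Add(Mul(Mul(-15, I, Pow(5, Rational(1, 2))), 61), -120) = Add(Mul(-915, I, Pow(5, Rational(1, 2))), -120) = Add(-120, Mul(-915, I, Pow(5, Rational(1, 2))))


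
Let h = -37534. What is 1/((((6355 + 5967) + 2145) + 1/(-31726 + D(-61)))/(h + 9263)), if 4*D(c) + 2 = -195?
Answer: -3593272371/1838770163 ≈ -1.9542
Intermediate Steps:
D(c) = -197/4 (D(c) = -½ + (¼)*(-195) = -½ - 195/4 = -197/4)
1/((((6355 + 5967) + 2145) + 1/(-31726 + D(-61)))/(h + 9263)) = 1/((((6355 + 5967) + 2145) + 1/(-31726 - 197/4))/(-37534 + 9263)) = 1/(((12322 + 2145) + 1/(-127101/4))/(-28271)) = 1/((14467 - 4/127101)*(-1/28271)) = 1/((1838770163/127101)*(-1/28271)) = 1/(-1838770163/3593272371) = -3593272371/1838770163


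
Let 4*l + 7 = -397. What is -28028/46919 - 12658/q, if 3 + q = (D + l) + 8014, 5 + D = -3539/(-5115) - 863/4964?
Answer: -20705651205857948/9417952417563269 ≈ -2.1985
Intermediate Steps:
l = -101 (l = -7/4 + (¼)*(-397) = -7/4 - 397/4 = -101)
D = -113800949/25390860 (D = -5 + (-3539/(-5115) - 863/4964) = -5 + (-3539*(-1/5115) - 863*1/4964) = -5 + (3539/5115 - 863/4964) = -5 + 13153351/25390860 = -113800949/25390860 ≈ -4.4820)
q = 200727901651/25390860 (q = -3 + ((-113800949/25390860 - 101) + 8014) = -3 + (-2678277809/25390860 + 8014) = -3 + 200804074231/25390860 = 200727901651/25390860 ≈ 7905.5)
-28028/46919 - 12658/q = -28028/46919 - 12658/200727901651/25390860 = -28028*1/46919 - 12658*25390860/200727901651 = -28028/46919 - 321397505880/200727901651 = -20705651205857948/9417952417563269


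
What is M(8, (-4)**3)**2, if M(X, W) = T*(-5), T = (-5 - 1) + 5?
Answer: 25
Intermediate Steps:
T = -1 (T = -6 + 5 = -1)
M(X, W) = 5 (M(X, W) = -1*(-5) = 5)
M(8, (-4)**3)**2 = 5**2 = 25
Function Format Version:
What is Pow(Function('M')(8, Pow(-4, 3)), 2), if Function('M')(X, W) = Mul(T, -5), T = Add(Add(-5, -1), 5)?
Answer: 25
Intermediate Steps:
T = -1 (T = Add(-6, 5) = -1)
Function('M')(X, W) = 5 (Function('M')(X, W) = Mul(-1, -5) = 5)
Pow(Function('M')(8, Pow(-4, 3)), 2) = Pow(5, 2) = 25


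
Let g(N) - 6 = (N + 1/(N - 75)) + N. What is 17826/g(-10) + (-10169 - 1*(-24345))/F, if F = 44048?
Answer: -1390105968/1092941 ≈ -1271.9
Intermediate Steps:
g(N) = 6 + 1/(-75 + N) + 2*N (g(N) = 6 + ((N + 1/(N - 75)) + N) = 6 + ((N + 1/(-75 + N)) + N) = 6 + (1/(-75 + N) + 2*N) = 6 + 1/(-75 + N) + 2*N)
17826/g(-10) + (-10169 - 1*(-24345))/F = 17826/(((-449 - 144*(-10) + 2*(-10)**2)/(-75 - 10))) + (-10169 - 1*(-24345))/44048 = 17826/(((-449 + 1440 + 2*100)/(-85))) + (-10169 + 24345)*(1/44048) = 17826/((-(-449 + 1440 + 200)/85)) + 14176*(1/44048) = 17826/((-1/85*1191)) + 886/2753 = 17826/(-1191/85) + 886/2753 = 17826*(-85/1191) + 886/2753 = -505070/397 + 886/2753 = -1390105968/1092941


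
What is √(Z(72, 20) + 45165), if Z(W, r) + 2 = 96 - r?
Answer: √45239 ≈ 212.69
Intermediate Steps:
Z(W, r) = 94 - r (Z(W, r) = -2 + (96 - r) = 94 - r)
√(Z(72, 20) + 45165) = √((94 - 1*20) + 45165) = √((94 - 20) + 45165) = √(74 + 45165) = √45239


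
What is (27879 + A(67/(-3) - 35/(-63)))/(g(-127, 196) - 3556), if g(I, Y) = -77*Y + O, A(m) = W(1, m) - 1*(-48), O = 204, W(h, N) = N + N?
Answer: -250951/165996 ≈ -1.5118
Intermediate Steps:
W(h, N) = 2*N
A(m) = 48 + 2*m (A(m) = 2*m - 1*(-48) = 2*m + 48 = 48 + 2*m)
g(I, Y) = 204 - 77*Y (g(I, Y) = -77*Y + 204 = 204 - 77*Y)
(27879 + A(67/(-3) - 35/(-63)))/(g(-127, 196) - 3556) = (27879 + (48 + 2*(67/(-3) - 35/(-63))))/((204 - 77*196) - 3556) = (27879 + (48 + 2*(67*(-⅓) - 35*(-1/63))))/((204 - 15092) - 3556) = (27879 + (48 + 2*(-67/3 + 5/9)))/(-14888 - 3556) = (27879 + (48 + 2*(-196/9)))/(-18444) = (27879 + (48 - 392/9))*(-1/18444) = (27879 + 40/9)*(-1/18444) = (250951/9)*(-1/18444) = -250951/165996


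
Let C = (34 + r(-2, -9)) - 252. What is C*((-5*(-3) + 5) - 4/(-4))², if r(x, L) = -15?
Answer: -102753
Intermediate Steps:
C = -233 (C = (34 - 15) - 252 = 19 - 252 = -233)
C*((-5*(-3) + 5) - 4/(-4))² = -233*((-5*(-3) + 5) - 4/(-4))² = -233*((15 + 5) - 4*(-¼))² = -233*(20 + 1)² = -233*21² = -233*441 = -102753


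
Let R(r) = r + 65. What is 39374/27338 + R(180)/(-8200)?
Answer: 31616899/22417160 ≈ 1.4104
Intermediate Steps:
R(r) = 65 + r
39374/27338 + R(180)/(-8200) = 39374/27338 + (65 + 180)/(-8200) = 39374*(1/27338) + 245*(-1/8200) = 19687/13669 - 49/1640 = 31616899/22417160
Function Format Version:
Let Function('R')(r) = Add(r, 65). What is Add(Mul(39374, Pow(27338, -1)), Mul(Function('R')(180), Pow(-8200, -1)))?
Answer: Rational(31616899, 22417160) ≈ 1.4104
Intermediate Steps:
Function('R')(r) = Add(65, r)
Add(Mul(39374, Pow(27338, -1)), Mul(Function('R')(180), Pow(-8200, -1))) = Add(Mul(39374, Pow(27338, -1)), Mul(Add(65, 180), Pow(-8200, -1))) = Add(Mul(39374, Rational(1, 27338)), Mul(245, Rational(-1, 8200))) = Add(Rational(19687, 13669), Rational(-49, 1640)) = Rational(31616899, 22417160)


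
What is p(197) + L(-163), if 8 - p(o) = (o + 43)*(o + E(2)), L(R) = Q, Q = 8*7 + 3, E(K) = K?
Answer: -47693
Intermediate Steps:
Q = 59 (Q = 56 + 3 = 59)
L(R) = 59
p(o) = 8 - (2 + o)*(43 + o) (p(o) = 8 - (o + 43)*(o + 2) = 8 - (43 + o)*(2 + o) = 8 - (2 + o)*(43 + o))
p(197) + L(-163) = (-78 - 1*197² - 45*197) + 59 = (-78 - 1*38809 - 8865) + 59 = (-78 - 38809 - 8865) + 59 = -47752 + 59 = -47693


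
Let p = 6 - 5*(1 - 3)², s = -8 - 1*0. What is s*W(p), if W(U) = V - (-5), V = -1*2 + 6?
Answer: -72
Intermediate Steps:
V = 4 (V = -2 + 6 = 4)
s = -8 (s = -8 + 0 = -8)
p = -14 (p = 6 - 5*(-2)² = 6 - 5*4 = 6 - 20 = -14)
W(U) = 9 (W(U) = 4 - (-5) = 4 - 1*(-5) = 4 + 5 = 9)
s*W(p) = -8*9 = -72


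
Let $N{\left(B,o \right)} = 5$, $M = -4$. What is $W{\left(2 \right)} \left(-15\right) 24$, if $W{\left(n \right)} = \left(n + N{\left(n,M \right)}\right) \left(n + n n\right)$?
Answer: $-15120$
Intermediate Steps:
$W{\left(n \right)} = \left(5 + n\right) \left(n + n^{2}\right)$ ($W{\left(n \right)} = \left(n + 5\right) \left(n + n n\right) = \left(5 + n\right) \left(n + n^{2}\right)$)
$W{\left(2 \right)} \left(-15\right) 24 = 2 \left(5 + 2^{2} + 6 \cdot 2\right) \left(-15\right) 24 = 2 \left(5 + 4 + 12\right) \left(-15\right) 24 = 2 \cdot 21 \left(-15\right) 24 = 42 \left(-15\right) 24 = \left(-630\right) 24 = -15120$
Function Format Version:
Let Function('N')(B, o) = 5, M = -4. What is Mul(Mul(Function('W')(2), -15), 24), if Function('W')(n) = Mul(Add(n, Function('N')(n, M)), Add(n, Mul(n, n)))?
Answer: -15120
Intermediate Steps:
Function('W')(n) = Mul(Add(5, n), Add(n, Pow(n, 2))) (Function('W')(n) = Mul(Add(n, 5), Add(n, Mul(n, n))) = Mul(Add(5, n), Add(n, Pow(n, 2))))
Mul(Mul(Function('W')(2), -15), 24) = Mul(Mul(Mul(2, Add(5, Pow(2, 2), Mul(6, 2))), -15), 24) = Mul(Mul(Mul(2, Add(5, 4, 12)), -15), 24) = Mul(Mul(Mul(2, 21), -15), 24) = Mul(Mul(42, -15), 24) = Mul(-630, 24) = -15120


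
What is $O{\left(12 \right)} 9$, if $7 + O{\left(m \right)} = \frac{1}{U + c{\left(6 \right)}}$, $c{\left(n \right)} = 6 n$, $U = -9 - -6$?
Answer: $- \frac{690}{11} \approx -62.727$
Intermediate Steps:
$U = -3$ ($U = -9 + 6 = -3$)
$O{\left(m \right)} = - \frac{230}{33}$ ($O{\left(m \right)} = -7 + \frac{1}{-3 + 6 \cdot 6} = -7 + \frac{1}{-3 + 36} = -7 + \frac{1}{33} = - \frac{230}{33}$)
$O{\left(12 \right)} 9 = \left(- \frac{230}{33}\right) 9 = - \frac{690}{11}$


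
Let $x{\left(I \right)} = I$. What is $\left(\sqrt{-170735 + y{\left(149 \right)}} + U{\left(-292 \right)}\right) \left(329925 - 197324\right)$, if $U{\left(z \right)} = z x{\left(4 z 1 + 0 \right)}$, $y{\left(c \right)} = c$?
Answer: $45224366656 + 10740681 i \sqrt{26} \approx 4.5224 \cdot 10^{10} + 5.4767 \cdot 10^{7} i$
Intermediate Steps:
$U{\left(z \right)} = 4 z^{2}$ ($U{\left(z \right)} = z \left(4 z 1 + 0\right) = z \left(4 z + 0\right) = z 4 z = 4 z^{2}$)
$\left(\sqrt{-170735 + y{\left(149 \right)}} + U{\left(-292 \right)}\right) \left(329925 - 197324\right) = \left(\sqrt{-170735 + 149} + 4 \left(-292\right)^{2}\right) \left(329925 - 197324\right) = \left(\sqrt{-170586} + 4 \cdot 85264\right) 132601 = \left(81 i \sqrt{26} + 341056\right) 132601 = \left(341056 + 81 i \sqrt{26}\right) 132601 = 45224366656 + 10740681 i \sqrt{26}$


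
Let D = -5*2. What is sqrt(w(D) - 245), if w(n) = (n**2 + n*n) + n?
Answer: I*sqrt(55) ≈ 7.4162*I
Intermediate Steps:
D = -10
w(n) = n + 2*n**2 (w(n) = (n**2 + n**2) + n = 2*n**2 + n = n + 2*n**2)
sqrt(w(D) - 245) = sqrt(-10*(1 + 2*(-10)) - 245) = sqrt(-10*(1 - 20) - 245) = sqrt(-10*(-19) - 245) = sqrt(190 - 245) = sqrt(-55) = I*sqrt(55)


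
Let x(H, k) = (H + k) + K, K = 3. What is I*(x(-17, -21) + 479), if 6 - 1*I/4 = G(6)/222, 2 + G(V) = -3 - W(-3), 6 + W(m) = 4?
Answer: 10680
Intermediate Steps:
W(m) = -2 (W(m) = -6 + 4 = -2)
x(H, k) = 3 + H + k (x(H, k) = (H + k) + 3 = 3 + H + k)
G(V) = -3 (G(V) = -2 + (-3 - 1*(-2)) = -2 + (-3 + 2) = -2 - 1 = -3)
I = 890/37 (I = 24 - (-12)/222 = 24 - 4*(-1/74) = 24 + 2/37 = 890/37 ≈ 24.054)
I*(x(-17, -21) + 479) = 890*((3 - 17 - 21) + 479)/37 = 890*(-35 + 479)/37 = (890/37)*444 = 10680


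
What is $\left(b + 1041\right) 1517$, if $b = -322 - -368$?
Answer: $1648979$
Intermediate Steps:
$b = 46$ ($b = -322 + 368 = 46$)
$\left(b + 1041\right) 1517 = \left(46 + 1041\right) 1517 = 1087 \cdot 1517 = 1648979$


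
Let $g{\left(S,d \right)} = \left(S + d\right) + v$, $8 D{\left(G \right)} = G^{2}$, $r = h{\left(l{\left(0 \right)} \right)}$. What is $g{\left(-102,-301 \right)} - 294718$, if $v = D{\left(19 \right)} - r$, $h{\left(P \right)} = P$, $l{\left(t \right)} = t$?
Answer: $- \frac{2360607}{8} \approx -2.9508 \cdot 10^{5}$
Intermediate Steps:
$r = 0$
$D{\left(G \right)} = \frac{G^{2}}{8}$
$v = \frac{361}{8}$ ($v = \frac{19^{2}}{8} - 0 = \frac{1}{8} \cdot 361 + 0 = \frac{361}{8} + 0 = \frac{361}{8} \approx 45.125$)
$g{\left(S,d \right)} = \frac{361}{8} + S + d$ ($g{\left(S,d \right)} = \left(S + d\right) + \frac{361}{8} = \frac{361}{8} + S + d$)
$g{\left(-102,-301 \right)} - 294718 = \left(\frac{361}{8} - 102 - 301\right) - 294718 = - \frac{2863}{8} - 294718 = - \frac{2360607}{8}$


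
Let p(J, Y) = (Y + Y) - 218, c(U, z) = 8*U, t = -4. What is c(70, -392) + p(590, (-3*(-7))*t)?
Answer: 174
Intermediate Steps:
p(J, Y) = -218 + 2*Y (p(J, Y) = 2*Y - 218 = -218 + 2*Y)
c(70, -392) + p(590, (-3*(-7))*t) = 8*70 + (-218 + 2*(-3*(-7)*(-4))) = 560 + (-218 + 2*(21*(-4))) = 560 + (-218 + 2*(-84)) = 560 + (-218 - 168) = 560 - 386 = 174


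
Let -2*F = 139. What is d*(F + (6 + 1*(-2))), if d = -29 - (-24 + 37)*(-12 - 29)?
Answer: -33012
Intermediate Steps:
F = -139/2 (F = -½*139 = -139/2 ≈ -69.500)
d = 504 (d = -29 - 13*(-41) = -29 - 1*(-533) = -29 + 533 = 504)
d*(F + (6 + 1*(-2))) = 504*(-139/2 + (6 + 1*(-2))) = 504*(-139/2 + (6 - 2)) = 504*(-139/2 + 4) = 504*(-131/2) = -33012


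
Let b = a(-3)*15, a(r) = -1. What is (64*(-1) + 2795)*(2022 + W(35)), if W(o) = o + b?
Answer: 5576702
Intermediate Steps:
b = -15 (b = -1*15 = -15)
W(o) = -15 + o (W(o) = o - 15 = -15 + o)
(64*(-1) + 2795)*(2022 + W(35)) = (64*(-1) + 2795)*(2022 + (-15 + 35)) = (-64 + 2795)*(2022 + 20) = 2731*2042 = 5576702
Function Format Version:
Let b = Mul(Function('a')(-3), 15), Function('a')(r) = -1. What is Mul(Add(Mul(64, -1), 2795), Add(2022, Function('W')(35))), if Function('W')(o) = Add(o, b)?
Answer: 5576702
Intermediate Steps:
b = -15 (b = Mul(-1, 15) = -15)
Function('W')(o) = Add(-15, o) (Function('W')(o) = Add(o, -15) = Add(-15, o))
Mul(Add(Mul(64, -1), 2795), Add(2022, Function('W')(35))) = Mul(Add(Mul(64, -1), 2795), Add(2022, Add(-15, 35))) = Mul(Add(-64, 2795), Add(2022, 20)) = Mul(2731, 2042) = 5576702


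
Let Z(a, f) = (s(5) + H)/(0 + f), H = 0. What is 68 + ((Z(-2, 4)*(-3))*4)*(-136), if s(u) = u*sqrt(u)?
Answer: 68 + 2040*sqrt(5) ≈ 4629.6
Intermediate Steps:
s(u) = u**(3/2)
Z(a, f) = 5*sqrt(5)/f (Z(a, f) = (5**(3/2) + 0)/(0 + f) = (5*sqrt(5) + 0)/f = (5*sqrt(5))/f = 5*sqrt(5)/f)
68 + ((Z(-2, 4)*(-3))*4)*(-136) = 68 + (((5*sqrt(5)/4)*(-3))*4)*(-136) = 68 + (-15*sqrt(5)/4*4)*(-136) = 68 - 15*sqrt(5)*(-136) = 68 + 2040*sqrt(5)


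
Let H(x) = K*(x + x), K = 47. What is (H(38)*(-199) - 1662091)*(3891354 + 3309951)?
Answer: -17088113459295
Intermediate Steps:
H(x) = 94*x (H(x) = 47*(x + x) = 47*(2*x) = 94*x)
(H(38)*(-199) - 1662091)*(3891354 + 3309951) = ((94*38)*(-199) - 1662091)*(3891354 + 3309951) = (3572*(-199) - 1662091)*7201305 = (-710828 - 1662091)*7201305 = -2372919*7201305 = -17088113459295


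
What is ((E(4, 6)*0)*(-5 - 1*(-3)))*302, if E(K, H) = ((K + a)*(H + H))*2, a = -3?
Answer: 0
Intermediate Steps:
E(K, H) = 4*H*(-3 + K) (E(K, H) = ((K - 3)*(H + H))*2 = ((-3 + K)*(2*H))*2 = (2*H*(-3 + K))*2 = 4*H*(-3 + K))
((E(4, 6)*0)*(-5 - 1*(-3)))*302 = (((4*6*(-3 + 4))*0)*(-5 - 1*(-3)))*302 = (((4*6*1)*0)*(-5 + 3))*302 = ((24*0)*(-2))*302 = (0*(-2))*302 = 0*302 = 0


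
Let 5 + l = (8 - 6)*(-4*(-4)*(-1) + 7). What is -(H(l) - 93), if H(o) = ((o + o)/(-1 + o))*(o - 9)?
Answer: 463/3 ≈ 154.33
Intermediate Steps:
l = -23 (l = -5 + (8 - 6)*(-4*(-4)*(-1) + 7) = -5 + 2*(16*(-1) + 7) = -5 + 2*(-16 + 7) = -5 + 2*(-9) = -5 - 18 = -23)
H(o) = 2*o*(-9 + o)/(-1 + o) (H(o) = ((2*o)/(-1 + o))*(-9 + o) = (2*o/(-1 + o))*(-9 + o) = 2*o*(-9 + o)/(-1 + o))
-(H(l) - 93) = -(2*(-23)*(-9 - 23)/(-1 - 23) - 93) = -(2*(-23)*(-32)/(-24) - 93) = -(2*(-23)*(-1/24)*(-32) - 93) = -(-184/3 - 93) = -1*(-463/3) = 463/3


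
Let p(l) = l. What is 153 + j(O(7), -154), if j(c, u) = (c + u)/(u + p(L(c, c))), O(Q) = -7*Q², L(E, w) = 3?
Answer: 23600/151 ≈ 156.29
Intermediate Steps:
j(c, u) = (c + u)/(3 + u) (j(c, u) = (c + u)/(u + 3) = (c + u)/(3 + u))
153 + j(O(7), -154) = 153 + (-7*7² - 154)/(3 - 154) = 153 + (-7*49 - 154)/(-151) = 153 - (-343 - 154)/151 = 153 - 1/151*(-497) = 153 + 497/151 = 23600/151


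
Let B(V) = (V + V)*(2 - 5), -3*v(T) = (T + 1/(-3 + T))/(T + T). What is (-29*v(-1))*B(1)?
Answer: -145/4 ≈ -36.250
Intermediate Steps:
v(T) = -(T + 1/(-3 + T))/(6*T) (v(T) = -(T + 1/(-3 + T))/(3*(T + T)) = -(T + 1/(-3 + T))/(3*(2*T)) = -(T + 1/(-3 + T))*1/(2*T)/3 = -(T + 1/(-3 + T))/(6*T))
B(V) = -6*V (B(V) = (2*V)*(-3) = -6*V)
(-29*v(-1))*B(1) = (-29*(-1 - 1*(-1)² + 3*(-1))/(6*(-1)*(-3 - 1)))*(-6*1) = -29*(-1)*(-1 - 1*1 - 3)/(6*(-4))*(-6) = -29*(-1)*(-1)*(-1 - 1 - 3)/(6*4)*(-6) = -29*(-1)*(-1)*(-5)/(6*4)*(-6) = -29*(-5/24)*(-6) = (145/24)*(-6) = -145/4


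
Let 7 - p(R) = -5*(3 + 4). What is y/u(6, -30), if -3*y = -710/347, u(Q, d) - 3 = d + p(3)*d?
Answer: -710/1339767 ≈ -0.00052994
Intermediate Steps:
p(R) = 42 (p(R) = 7 - (-5)*(3 + 4) = 7 - (-5)*7 = 7 - 1*(-35) = 7 + 35 = 42)
u(Q, d) = 3 + 43*d (u(Q, d) = 3 + (d + 42*d) = 3 + 43*d)
y = 710/1041 (y = -(-710)/(3*347) = -⅓*(-710/347) = 710/1041 ≈ 0.68204)
y/u(6, -30) = 710/(1041*(3 + 43*(-30))) = 710/(1041*(3 - 1290)) = (710/1041)/(-1287) = (710/1041)*(-1/1287) = -710/1339767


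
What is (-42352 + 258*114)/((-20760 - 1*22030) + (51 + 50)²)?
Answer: 12940/32589 ≈ 0.39707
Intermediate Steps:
(-42352 + 258*114)/((-20760 - 1*22030) + (51 + 50)²) = (-42352 + 29412)/((-20760 - 22030) + 101²) = -12940/(-42790 + 10201) = -12940/(-32589) = -12940*(-1/32589) = 12940/32589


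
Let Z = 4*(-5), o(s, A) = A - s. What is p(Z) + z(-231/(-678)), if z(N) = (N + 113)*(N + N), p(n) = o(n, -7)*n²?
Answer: 134769955/25538 ≈ 5277.2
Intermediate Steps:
Z = -20
p(n) = n²*(-7 - n) (p(n) = (-7 - n)*n² = n²*(-7 - n))
z(N) = 2*N*(113 + N) (z(N) = (113 + N)*(2*N) = 2*N*(113 + N))
p(Z) + z(-231/(-678)) = (-20)²*(-7 - 1*(-20)) + 2*(-231/(-678))*(113 - 231/(-678)) = 400*(-7 + 20) + 2*(-231*(-1/678))*(113 - 231*(-1/678)) = 400*13 + 2*(77/226)*(113 + 77/226) = 5200 + 2*(77/226)*(25615/226) = 5200 + 1972355/25538 = 134769955/25538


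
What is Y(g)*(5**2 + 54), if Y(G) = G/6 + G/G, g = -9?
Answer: -79/2 ≈ -39.500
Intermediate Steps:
Y(G) = 1 + G/6 (Y(G) = G*(1/6) + 1 = G/6 + 1 = 1 + G/6)
Y(g)*(5**2 + 54) = (1 + (1/6)*(-9))*(5**2 + 54) = (1 - 3/2)*(25 + 54) = -1/2*79 = -79/2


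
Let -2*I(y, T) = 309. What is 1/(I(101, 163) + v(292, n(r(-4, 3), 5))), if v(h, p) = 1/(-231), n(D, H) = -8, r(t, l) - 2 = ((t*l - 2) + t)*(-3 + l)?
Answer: -462/71381 ≈ -0.0064723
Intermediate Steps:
I(y, T) = -309/2 (I(y, T) = -½*309 = -309/2)
r(t, l) = 2 + (-3 + l)*(-2 + t + l*t) (r(t, l) = 2 + ((t*l - 2) + t)*(-3 + l) = 2 + ((l*t - 2) + t)*(-3 + l) = 2 + ((-2 + l*t) + t)*(-3 + l) = 2 + (-2 + t + l*t)*(-3 + l) = 2 + (-3 + l)*(-2 + t + l*t))
v(h, p) = -1/231
1/(I(101, 163) + v(292, n(r(-4, 3), 5))) = 1/(-309/2 - 1/231) = 1/(-71381/462) = -462/71381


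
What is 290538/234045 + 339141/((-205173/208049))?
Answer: -611617586656253/1778507955 ≈ -3.4389e+5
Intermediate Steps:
290538/234045 + 339141/((-205173/208049)) = 290538*(1/234045) + 339141/((-205173*1/208049)) = 32282/26005 + 339141/(-205173/208049) = 32282/26005 + 339141*(-208049/205173) = 32282/26005 - 23519315303/68391 = -611617586656253/1778507955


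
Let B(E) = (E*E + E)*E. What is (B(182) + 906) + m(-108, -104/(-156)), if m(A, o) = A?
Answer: 6062490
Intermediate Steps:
B(E) = E*(E + E²) (B(E) = (E² + E)*E = (E + E²)*E = E*(E + E²))
(B(182) + 906) + m(-108, -104/(-156)) = (182²*(1 + 182) + 906) - 108 = (33124*183 + 906) - 108 = (6061692 + 906) - 108 = 6062598 - 108 = 6062490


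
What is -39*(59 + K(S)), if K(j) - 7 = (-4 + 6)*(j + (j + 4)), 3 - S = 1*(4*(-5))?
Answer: -6474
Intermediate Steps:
S = 23 (S = 3 - 4*(-5) = 3 - (-20) = 3 - 1*(-20) = 3 + 20 = 23)
K(j) = 15 + 4*j (K(j) = 7 + (-4 + 6)*(j + (j + 4)) = 7 + 2*(j + (4 + j)) = 7 + 2*(4 + 2*j) = 7 + (8 + 4*j) = 15 + 4*j)
-39*(59 + K(S)) = -39*(59 + (15 + 4*23)) = -39*(59 + (15 + 92)) = -39*(59 + 107) = -39*166 = -6474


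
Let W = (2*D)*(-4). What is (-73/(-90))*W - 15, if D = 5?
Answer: -427/9 ≈ -47.444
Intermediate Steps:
W = -40 (W = (2*5)*(-4) = 10*(-4) = -40)
(-73/(-90))*W - 15 = -73/(-90)*(-40) - 15 = -73*(-1/90)*(-40) - 15 = (73/90)*(-40) - 15 = -292/9 - 15 = -427/9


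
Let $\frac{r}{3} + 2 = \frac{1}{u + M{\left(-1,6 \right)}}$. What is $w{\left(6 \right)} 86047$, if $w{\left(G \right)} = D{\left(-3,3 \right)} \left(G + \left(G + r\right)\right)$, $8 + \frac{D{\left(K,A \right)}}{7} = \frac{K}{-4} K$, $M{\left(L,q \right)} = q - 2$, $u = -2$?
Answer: $- \frac{370432335}{8} \approx -4.6304 \cdot 10^{7}$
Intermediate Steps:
$M{\left(L,q \right)} = -2 + q$ ($M{\left(L,q \right)} = q - 2 = -2 + q$)
$r = - \frac{9}{2}$ ($r = -6 + \frac{3}{-2 + \left(-2 + 6\right)} = -6 + \frac{3}{-2 + 4} = -6 + \frac{3}{2} = - \frac{9}{2} \approx -4.5$)
$D{\left(K,A \right)} = -56 - \frac{7 K^{2}}{4}$ ($D{\left(K,A \right)} = -56 + 7 \frac{K}{-4} K = -56 + 7 K \left(- \frac{1}{4}\right) K = -56 + 7 - \frac{K}{4} K = -56 + 7 \left(- \frac{K^{2}}{4}\right) = -56 - \frac{7 K^{2}}{4}$)
$w{\left(G \right)} = \frac{2583}{8} - \frac{287 G}{2}$ ($w{\left(G \right)} = \left(-56 - \frac{7 \left(-3\right)^{2}}{4}\right) \left(G + \left(G - \frac{9}{2}\right)\right) = \left(-56 - \frac{63}{4}\right) \left(G + \left(- \frac{9}{2} + G\right)\right) = \left(-56 - \frac{63}{4}\right) \left(- \frac{9}{2} + 2 G\right) = - \frac{287 \left(- \frac{9}{2} + 2 G\right)}{4} = \frac{2583}{8} - \frac{287 G}{2}$)
$w{\left(6 \right)} 86047 = \left(\frac{2583}{8} - 861\right) 86047 = \left(- \frac{4305}{8}\right) 86047 = - \frac{370432335}{8}$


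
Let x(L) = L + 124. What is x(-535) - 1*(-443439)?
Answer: 443028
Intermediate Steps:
x(L) = 124 + L
x(-535) - 1*(-443439) = (124 - 535) - 1*(-443439) = -411 + 443439 = 443028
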